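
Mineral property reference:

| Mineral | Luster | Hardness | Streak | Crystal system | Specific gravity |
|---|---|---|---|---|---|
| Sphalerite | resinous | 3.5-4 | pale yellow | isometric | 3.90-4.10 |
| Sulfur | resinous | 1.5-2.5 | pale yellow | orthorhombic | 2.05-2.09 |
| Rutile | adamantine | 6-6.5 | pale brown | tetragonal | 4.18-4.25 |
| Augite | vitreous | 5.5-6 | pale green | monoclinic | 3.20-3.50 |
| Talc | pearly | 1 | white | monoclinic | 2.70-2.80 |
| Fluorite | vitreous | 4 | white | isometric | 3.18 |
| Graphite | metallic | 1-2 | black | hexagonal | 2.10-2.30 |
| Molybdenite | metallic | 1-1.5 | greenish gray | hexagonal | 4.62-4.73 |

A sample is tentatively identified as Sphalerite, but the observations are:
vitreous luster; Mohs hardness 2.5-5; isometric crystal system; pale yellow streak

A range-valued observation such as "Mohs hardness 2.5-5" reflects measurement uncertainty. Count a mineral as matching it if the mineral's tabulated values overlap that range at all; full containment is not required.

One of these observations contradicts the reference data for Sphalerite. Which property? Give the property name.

Vitreous luster: Sphalerite has resinous luster — inconsistent.
Mohs hardness 2.5-5: Sphalerite has hardness 3.5-4 — agrees.
Isometric crystal system: Sphalerite has isometric system — agrees.
Pale yellow streak: Sphalerite has pale yellow streak — agrees.
Everything matches except the luster.

luster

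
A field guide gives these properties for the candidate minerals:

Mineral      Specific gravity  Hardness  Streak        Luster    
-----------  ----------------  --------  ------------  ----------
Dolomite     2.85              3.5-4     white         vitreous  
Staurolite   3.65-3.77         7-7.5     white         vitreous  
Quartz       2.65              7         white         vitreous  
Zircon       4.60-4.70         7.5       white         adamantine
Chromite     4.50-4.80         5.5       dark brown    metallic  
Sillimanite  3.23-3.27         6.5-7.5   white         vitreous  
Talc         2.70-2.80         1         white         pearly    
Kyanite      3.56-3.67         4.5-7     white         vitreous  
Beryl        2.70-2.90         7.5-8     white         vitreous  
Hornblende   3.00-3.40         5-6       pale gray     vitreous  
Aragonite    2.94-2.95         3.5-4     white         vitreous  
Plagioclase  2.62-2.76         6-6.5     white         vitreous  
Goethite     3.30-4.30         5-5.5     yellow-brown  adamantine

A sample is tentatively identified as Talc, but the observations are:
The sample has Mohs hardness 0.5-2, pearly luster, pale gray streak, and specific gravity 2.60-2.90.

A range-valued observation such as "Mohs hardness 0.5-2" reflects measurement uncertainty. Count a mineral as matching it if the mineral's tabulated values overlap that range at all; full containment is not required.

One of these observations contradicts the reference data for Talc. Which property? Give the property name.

streak

Mohs hardness 0.5-2: Talc has hardness 1 — consistent.
Pearly luster: Talc has pearly luster — consistent.
Pale gray streak: Talc has white streak — inconsistent.
Specific gravity 2.60-2.90: Talc has SG 2.70-2.80 — consistent.
The streak is the one property that does not fit.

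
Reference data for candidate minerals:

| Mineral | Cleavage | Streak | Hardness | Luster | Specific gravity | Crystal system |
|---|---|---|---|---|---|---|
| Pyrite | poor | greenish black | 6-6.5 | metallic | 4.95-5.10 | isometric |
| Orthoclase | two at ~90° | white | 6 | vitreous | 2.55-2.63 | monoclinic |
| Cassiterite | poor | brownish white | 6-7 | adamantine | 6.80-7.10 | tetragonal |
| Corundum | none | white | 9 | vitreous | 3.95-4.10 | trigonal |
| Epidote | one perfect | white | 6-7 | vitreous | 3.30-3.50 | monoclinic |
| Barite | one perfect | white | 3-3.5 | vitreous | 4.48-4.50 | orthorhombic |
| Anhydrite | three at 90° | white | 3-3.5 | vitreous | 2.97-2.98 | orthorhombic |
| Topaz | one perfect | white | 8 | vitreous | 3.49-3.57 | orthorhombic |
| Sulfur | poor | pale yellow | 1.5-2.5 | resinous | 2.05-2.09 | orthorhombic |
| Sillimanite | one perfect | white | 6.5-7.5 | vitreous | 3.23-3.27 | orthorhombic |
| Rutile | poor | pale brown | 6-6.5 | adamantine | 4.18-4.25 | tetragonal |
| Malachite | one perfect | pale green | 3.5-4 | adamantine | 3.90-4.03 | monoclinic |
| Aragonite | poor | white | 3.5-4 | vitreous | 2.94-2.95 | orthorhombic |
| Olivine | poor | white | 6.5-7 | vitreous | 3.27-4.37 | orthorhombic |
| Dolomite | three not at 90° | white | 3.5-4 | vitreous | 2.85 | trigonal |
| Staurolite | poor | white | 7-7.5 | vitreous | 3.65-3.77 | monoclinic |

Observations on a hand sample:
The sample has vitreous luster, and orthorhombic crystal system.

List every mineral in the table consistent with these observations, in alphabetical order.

Vitreous luster eliminates Pyrite, Cassiterite, Sulfur, Rutile, Malachite.
Orthorhombic crystal system rules out Orthoclase, Corundum, Epidote, Dolomite, Staurolite.
The minerals that satisfy all observations are Anhydrite, Aragonite, Barite, Olivine, Sillimanite, Topaz.

Anhydrite, Aragonite, Barite, Olivine, Sillimanite, Topaz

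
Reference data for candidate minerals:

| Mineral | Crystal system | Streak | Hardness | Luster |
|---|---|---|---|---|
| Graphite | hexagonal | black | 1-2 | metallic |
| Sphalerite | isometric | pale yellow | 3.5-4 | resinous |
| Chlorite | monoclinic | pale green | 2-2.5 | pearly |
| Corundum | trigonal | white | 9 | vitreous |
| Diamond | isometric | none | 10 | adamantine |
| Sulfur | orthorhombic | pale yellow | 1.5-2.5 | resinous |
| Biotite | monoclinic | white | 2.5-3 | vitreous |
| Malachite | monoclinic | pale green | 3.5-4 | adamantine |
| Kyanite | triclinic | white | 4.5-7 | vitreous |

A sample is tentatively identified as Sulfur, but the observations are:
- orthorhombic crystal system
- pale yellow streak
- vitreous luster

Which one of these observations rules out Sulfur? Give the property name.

Orthorhombic crystal system: Sulfur has orthorhombic system — within range.
Pale yellow streak: Sulfur has pale yellow streak — within range.
Vitreous luster: Sulfur has resinous luster — inconsistent.
The luster is the one property that does not fit.

luster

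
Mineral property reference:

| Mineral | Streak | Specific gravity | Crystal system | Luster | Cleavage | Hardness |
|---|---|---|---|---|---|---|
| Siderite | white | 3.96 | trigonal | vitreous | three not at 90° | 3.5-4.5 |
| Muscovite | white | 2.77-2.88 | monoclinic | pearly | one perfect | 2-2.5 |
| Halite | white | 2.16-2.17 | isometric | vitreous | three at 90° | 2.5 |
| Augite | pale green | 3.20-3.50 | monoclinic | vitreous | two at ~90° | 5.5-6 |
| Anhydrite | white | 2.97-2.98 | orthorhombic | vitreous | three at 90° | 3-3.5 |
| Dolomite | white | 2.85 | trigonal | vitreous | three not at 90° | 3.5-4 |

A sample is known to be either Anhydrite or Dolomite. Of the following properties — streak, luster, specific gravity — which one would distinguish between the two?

specific gravity

Streak: both white — no difference.
Luster: both vitreous — no difference.
Specific gravity: Anhydrite 2.97-2.98, Dolomite 2.85 — distinct.
Only specific gravity differs between Anhydrite and Dolomite among the listed tests.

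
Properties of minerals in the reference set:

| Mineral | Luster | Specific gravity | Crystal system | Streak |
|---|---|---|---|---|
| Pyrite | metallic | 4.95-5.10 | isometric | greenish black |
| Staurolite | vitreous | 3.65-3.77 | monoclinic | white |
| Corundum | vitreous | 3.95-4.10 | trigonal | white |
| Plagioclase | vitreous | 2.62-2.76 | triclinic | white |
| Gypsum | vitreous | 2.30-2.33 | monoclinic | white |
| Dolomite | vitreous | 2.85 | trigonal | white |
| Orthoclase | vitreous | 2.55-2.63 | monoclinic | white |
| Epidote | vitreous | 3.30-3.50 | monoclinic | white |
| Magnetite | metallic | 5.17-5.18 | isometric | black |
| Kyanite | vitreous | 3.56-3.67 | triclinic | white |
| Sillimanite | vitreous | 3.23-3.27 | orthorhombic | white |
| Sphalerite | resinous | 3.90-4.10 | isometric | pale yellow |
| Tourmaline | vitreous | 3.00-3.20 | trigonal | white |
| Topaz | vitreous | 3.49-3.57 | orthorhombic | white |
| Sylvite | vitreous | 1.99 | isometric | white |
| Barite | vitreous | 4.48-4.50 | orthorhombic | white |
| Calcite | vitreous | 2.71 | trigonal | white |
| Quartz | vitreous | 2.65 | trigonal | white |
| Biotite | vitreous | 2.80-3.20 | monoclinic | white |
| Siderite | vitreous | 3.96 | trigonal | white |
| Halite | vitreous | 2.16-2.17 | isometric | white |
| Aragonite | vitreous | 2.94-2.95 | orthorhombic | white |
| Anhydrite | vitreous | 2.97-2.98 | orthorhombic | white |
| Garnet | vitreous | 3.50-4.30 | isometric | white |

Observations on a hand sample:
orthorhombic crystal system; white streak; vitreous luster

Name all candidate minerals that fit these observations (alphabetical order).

Orthorhombic crystal system — Sillimanite, Topaz, Barite, Aragonite, Anhydrite remain.
White streak — consistent with all remaining minerals.
Vitreous luster — consistent with all remaining minerals.
Remaining candidates: Anhydrite, Aragonite, Barite, Sillimanite, Topaz.

Anhydrite, Aragonite, Barite, Sillimanite, Topaz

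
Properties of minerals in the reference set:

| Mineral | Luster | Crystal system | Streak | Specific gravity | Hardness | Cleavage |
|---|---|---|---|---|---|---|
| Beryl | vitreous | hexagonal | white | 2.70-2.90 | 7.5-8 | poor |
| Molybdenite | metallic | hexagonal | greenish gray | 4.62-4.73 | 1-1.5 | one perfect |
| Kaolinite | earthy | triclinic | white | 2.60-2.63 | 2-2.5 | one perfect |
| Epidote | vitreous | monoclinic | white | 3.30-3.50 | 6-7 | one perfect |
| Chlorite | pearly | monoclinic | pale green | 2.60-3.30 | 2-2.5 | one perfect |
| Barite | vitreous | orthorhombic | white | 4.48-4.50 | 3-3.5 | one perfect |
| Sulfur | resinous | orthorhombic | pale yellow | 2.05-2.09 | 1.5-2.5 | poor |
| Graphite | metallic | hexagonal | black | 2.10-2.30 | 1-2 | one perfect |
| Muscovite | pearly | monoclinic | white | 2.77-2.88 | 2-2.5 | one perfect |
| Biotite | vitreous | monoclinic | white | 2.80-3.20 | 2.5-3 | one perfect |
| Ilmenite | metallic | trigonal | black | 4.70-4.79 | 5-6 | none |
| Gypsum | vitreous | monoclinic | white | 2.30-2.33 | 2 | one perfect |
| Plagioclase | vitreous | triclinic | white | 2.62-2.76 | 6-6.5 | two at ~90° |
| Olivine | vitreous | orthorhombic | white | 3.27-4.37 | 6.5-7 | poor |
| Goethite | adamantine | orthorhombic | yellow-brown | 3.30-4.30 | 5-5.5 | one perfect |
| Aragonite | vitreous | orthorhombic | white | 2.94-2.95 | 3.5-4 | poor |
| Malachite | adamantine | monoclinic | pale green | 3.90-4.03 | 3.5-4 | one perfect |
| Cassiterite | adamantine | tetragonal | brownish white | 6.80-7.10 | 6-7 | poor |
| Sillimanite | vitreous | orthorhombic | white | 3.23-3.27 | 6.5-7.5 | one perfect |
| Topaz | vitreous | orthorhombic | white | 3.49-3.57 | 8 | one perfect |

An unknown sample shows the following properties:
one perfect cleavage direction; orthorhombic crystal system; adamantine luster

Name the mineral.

Goethite

One perfect cleavage direction — only Molybdenite, Kaolinite, Epidote, Chlorite, Barite, Graphite, Muscovite, Biotite, Gypsum, Goethite, Malachite, Sillimanite, Topaz remain.
Orthorhombic crystal system — narrows the field to Barite, Goethite, Sillimanite, Topaz.
Adamantine luster — Goethite remains.
Only Goethite satisfies all observations.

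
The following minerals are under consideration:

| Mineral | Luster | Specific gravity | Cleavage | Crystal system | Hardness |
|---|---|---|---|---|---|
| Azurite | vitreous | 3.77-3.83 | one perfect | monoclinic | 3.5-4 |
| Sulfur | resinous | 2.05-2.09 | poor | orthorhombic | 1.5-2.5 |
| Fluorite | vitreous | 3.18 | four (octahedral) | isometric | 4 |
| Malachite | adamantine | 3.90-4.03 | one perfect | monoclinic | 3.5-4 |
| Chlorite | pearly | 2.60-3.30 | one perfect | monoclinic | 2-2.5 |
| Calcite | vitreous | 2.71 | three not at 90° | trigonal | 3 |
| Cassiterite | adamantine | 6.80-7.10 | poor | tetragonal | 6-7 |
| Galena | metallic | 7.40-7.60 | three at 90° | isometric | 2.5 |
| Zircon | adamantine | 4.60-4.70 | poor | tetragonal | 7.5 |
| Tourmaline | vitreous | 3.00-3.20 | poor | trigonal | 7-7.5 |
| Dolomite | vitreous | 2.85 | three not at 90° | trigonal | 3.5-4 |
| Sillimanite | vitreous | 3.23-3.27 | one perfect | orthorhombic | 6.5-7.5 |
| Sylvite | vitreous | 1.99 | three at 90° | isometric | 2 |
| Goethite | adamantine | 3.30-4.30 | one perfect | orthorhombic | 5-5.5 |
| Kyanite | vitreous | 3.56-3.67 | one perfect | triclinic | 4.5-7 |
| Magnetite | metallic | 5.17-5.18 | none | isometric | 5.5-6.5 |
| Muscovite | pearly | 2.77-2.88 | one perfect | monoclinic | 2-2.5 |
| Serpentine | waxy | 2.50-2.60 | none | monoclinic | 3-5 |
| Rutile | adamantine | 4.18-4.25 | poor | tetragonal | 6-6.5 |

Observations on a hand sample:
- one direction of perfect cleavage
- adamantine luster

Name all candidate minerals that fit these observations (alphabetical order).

One direction of perfect cleavage: Azurite, Malachite, Chlorite, Sillimanite, Goethite, Kyanite, Muscovite remain.
Adamantine luster: only Malachite, Goethite remain.
Remaining candidates: Goethite, Malachite.

Goethite, Malachite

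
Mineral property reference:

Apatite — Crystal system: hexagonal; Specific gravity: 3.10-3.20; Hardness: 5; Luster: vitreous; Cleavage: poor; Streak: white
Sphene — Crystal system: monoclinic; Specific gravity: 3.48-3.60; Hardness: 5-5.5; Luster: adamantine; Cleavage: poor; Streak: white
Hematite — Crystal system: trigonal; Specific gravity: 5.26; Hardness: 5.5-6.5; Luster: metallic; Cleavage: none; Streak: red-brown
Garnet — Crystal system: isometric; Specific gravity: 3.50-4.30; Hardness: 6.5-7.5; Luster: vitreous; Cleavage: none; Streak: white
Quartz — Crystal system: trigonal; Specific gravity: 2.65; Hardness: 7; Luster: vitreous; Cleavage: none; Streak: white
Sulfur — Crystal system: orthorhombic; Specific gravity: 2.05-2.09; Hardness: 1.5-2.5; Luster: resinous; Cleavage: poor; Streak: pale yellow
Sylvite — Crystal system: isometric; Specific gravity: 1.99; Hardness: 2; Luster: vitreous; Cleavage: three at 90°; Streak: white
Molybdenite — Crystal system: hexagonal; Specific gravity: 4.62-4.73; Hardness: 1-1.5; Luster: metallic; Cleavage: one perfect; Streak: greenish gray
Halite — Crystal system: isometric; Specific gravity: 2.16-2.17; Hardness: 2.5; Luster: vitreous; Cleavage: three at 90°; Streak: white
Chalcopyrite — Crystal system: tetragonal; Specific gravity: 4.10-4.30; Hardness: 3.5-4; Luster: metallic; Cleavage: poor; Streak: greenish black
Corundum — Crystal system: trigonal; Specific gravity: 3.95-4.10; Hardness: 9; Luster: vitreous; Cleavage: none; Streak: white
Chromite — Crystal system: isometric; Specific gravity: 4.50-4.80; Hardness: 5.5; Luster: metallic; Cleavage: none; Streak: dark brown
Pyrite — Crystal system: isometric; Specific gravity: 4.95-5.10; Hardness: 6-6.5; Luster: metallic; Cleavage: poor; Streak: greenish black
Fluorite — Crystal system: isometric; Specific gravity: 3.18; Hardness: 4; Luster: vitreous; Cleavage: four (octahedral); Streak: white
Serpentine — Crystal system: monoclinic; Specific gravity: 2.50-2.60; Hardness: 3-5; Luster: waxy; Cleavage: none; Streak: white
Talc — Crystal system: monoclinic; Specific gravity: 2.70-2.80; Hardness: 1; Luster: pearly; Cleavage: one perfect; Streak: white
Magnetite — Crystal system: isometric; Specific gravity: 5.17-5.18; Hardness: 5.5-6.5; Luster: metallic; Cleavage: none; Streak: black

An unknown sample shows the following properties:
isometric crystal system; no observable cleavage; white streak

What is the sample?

Garnet

Isometric crystal system — leaves Garnet, Sylvite, Halite, Chromite, Pyrite, Fluorite, Magnetite.
No observable cleavage — leaves Garnet, Chromite, Magnetite.
White streak — leaves Garnet.
The only mineral consistent with every observation is Garnet.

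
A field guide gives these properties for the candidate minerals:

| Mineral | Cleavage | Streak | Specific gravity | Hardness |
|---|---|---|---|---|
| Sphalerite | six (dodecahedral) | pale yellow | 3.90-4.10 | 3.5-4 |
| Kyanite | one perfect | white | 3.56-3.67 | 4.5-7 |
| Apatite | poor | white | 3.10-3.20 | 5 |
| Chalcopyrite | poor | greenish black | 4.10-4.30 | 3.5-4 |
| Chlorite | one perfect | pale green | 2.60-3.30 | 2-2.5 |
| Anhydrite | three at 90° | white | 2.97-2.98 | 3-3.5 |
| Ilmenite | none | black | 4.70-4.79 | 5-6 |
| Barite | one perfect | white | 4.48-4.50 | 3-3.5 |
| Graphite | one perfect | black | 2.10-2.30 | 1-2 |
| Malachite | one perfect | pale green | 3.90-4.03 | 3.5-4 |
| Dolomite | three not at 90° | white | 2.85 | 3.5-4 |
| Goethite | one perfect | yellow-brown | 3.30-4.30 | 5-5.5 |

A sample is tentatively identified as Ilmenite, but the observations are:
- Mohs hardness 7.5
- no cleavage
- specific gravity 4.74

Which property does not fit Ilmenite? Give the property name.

hardness

Mohs hardness 7.5: Ilmenite has hardness 5-6 — outside the reference range.
No cleavage: Ilmenite has cleavage none — agrees.
Specific gravity 4.74: Ilmenite has SG 4.70-4.79 — agrees.
Only the hardness is inconsistent.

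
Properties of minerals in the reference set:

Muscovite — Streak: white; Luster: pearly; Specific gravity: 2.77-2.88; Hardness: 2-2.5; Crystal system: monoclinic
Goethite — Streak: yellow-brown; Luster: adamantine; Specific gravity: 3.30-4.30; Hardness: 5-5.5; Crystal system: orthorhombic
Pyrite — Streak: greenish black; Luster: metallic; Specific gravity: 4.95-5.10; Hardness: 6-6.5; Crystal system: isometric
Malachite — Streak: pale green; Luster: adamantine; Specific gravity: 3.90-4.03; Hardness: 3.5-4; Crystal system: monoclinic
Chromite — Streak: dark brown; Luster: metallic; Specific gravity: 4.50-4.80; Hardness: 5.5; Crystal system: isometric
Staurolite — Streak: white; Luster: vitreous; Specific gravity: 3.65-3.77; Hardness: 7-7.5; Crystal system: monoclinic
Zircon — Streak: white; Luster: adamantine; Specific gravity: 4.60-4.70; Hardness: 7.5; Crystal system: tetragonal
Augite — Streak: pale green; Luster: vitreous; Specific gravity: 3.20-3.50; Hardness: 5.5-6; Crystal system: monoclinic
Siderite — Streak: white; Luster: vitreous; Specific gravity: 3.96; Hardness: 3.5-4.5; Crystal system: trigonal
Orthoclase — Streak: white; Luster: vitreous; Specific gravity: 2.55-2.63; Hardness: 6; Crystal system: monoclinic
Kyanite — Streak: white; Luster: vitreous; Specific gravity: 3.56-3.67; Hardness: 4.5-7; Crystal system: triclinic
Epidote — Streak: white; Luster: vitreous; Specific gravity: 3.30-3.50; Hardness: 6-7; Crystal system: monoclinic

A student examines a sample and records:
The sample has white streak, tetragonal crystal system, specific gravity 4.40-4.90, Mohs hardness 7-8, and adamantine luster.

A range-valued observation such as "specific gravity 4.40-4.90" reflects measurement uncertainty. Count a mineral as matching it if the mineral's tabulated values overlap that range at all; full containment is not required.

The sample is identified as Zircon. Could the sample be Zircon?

Consistent

White streak — agrees with Zircon (white streak).
Tetragonal crystal system — agrees with Zircon (tetragonal system).
Specific gravity 4.40-4.90 — agrees with Zircon (SG 4.60-4.70).
Mohs hardness 7-8 — agrees with Zircon (hardness 7.5).
Adamantine luster — agrees with Zircon (adamantine luster).
Every observed property is compatible with the reference values for Zircon.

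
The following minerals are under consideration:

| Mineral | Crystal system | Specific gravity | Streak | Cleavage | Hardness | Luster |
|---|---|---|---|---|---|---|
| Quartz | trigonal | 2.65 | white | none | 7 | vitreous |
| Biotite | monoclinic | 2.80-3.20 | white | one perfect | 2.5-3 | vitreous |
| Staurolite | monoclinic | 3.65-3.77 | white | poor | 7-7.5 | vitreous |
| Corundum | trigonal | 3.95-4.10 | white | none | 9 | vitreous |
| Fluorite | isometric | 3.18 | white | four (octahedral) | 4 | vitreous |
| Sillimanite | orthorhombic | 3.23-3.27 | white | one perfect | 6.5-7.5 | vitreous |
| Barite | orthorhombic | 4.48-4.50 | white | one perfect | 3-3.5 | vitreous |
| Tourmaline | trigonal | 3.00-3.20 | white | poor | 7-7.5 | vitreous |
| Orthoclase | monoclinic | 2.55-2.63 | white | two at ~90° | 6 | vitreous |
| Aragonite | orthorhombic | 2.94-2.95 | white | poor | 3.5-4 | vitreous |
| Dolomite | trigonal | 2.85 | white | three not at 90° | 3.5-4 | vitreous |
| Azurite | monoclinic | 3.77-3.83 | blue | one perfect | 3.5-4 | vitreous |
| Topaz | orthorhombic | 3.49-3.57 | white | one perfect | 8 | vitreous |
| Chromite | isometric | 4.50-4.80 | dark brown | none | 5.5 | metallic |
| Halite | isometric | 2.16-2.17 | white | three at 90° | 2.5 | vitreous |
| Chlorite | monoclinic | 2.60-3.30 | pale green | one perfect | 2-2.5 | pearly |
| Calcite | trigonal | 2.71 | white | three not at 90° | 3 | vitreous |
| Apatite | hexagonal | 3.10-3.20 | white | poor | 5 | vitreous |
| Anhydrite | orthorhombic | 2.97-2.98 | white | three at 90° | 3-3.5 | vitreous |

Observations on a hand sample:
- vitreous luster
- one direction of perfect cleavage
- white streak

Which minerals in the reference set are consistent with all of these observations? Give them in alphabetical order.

Vitreous luster rules out Chromite, Chlorite.
One direction of perfect cleavage: narrows the field to Biotite, Sillimanite, Barite, Azurite, Topaz.
White streak eliminates Azurite.
Remaining candidates: Barite, Biotite, Sillimanite, Topaz.

Barite, Biotite, Sillimanite, Topaz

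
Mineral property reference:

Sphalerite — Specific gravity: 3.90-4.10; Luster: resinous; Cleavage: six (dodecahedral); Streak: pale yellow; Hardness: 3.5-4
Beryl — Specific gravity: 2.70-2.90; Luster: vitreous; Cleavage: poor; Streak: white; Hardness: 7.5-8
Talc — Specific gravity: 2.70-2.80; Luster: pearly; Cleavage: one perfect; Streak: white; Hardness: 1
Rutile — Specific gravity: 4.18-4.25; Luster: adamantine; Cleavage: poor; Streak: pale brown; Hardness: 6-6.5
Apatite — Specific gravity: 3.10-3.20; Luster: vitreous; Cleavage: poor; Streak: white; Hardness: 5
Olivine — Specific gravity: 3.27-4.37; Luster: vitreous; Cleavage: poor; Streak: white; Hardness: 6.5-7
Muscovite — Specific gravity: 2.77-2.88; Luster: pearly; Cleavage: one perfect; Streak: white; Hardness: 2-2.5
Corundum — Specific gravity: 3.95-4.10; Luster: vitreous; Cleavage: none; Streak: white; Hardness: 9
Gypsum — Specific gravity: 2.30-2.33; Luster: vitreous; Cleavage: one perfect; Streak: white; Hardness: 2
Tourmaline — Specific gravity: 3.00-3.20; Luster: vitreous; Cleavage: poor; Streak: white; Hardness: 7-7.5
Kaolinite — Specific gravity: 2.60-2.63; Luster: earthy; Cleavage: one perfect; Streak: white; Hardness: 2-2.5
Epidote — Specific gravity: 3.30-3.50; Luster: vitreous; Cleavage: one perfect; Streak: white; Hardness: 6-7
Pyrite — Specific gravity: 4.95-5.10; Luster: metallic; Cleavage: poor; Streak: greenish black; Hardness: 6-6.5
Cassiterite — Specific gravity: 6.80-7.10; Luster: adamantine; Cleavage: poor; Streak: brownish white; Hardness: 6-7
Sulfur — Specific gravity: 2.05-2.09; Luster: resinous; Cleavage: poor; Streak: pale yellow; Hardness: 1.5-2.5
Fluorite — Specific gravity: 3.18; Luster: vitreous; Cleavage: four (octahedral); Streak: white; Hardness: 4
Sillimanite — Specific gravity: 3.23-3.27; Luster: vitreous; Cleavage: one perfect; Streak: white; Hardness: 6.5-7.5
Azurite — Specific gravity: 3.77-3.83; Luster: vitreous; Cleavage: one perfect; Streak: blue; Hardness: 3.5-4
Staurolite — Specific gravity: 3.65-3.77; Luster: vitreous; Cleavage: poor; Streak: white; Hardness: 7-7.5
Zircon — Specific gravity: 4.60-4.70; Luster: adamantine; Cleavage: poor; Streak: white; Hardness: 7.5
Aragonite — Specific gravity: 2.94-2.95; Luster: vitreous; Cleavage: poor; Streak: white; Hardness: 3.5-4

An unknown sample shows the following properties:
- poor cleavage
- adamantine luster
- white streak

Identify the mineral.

Poor cleavage — only Beryl, Rutile, Apatite, Olivine, Tourmaline, Pyrite, Cassiterite, Sulfur, Staurolite, Zircon, Aragonite remain.
Adamantine luster — Rutile, Cassiterite, Zircon remain.
White streak — narrows the field to Zircon.
Only Zircon satisfies all observations.

Zircon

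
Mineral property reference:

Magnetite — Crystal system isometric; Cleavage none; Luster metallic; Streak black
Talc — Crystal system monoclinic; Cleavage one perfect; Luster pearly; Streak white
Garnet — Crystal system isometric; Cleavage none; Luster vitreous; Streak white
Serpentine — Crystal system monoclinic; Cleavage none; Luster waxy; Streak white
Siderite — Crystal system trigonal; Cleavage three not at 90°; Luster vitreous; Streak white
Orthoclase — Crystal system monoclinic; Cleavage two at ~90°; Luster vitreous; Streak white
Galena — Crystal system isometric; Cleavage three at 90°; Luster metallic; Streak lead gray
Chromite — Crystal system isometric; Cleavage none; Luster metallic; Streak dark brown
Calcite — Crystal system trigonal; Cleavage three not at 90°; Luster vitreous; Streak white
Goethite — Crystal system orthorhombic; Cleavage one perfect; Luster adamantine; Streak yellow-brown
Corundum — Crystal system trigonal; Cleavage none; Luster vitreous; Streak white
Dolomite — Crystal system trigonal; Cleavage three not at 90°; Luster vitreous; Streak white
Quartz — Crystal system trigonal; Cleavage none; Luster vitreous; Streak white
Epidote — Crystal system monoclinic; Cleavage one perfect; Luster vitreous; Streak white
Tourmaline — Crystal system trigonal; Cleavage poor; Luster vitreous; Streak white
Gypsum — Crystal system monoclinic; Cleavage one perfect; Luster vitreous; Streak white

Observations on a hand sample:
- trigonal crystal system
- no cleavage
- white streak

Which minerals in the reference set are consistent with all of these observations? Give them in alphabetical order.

Trigonal crystal system: only Siderite, Calcite, Corundum, Dolomite, Quartz, Tourmaline remain.
No cleavage: only Corundum, Quartz remain.
White streak: no further eliminations.
Consistent with every observation: Corundum, Quartz.

Corundum, Quartz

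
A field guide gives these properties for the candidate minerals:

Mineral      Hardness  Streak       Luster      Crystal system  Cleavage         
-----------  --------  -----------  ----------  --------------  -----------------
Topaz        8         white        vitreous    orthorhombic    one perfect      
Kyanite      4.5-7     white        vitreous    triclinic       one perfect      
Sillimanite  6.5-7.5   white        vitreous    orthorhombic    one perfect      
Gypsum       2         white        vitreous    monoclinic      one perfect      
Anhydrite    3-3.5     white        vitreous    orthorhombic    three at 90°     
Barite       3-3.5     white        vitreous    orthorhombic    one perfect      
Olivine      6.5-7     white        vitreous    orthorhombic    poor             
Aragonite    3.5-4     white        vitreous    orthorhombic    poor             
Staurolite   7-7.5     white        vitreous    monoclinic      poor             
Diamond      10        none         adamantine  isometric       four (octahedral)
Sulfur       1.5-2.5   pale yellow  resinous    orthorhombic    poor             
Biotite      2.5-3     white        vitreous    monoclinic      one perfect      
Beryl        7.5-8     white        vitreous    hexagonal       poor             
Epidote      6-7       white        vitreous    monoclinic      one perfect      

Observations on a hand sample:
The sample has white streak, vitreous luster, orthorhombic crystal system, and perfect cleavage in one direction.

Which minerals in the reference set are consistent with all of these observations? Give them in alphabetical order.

Barite, Sillimanite, Topaz

White streak excludes Diamond, Sulfur.
Vitreous luster: no further eliminations.
Orthorhombic crystal system excludes Kyanite, Gypsum, Staurolite, Biotite, Beryl, Epidote.
Perfect cleavage in one direction rules out Anhydrite, Olivine, Aragonite.
Consistent with every observation: Barite, Sillimanite, Topaz.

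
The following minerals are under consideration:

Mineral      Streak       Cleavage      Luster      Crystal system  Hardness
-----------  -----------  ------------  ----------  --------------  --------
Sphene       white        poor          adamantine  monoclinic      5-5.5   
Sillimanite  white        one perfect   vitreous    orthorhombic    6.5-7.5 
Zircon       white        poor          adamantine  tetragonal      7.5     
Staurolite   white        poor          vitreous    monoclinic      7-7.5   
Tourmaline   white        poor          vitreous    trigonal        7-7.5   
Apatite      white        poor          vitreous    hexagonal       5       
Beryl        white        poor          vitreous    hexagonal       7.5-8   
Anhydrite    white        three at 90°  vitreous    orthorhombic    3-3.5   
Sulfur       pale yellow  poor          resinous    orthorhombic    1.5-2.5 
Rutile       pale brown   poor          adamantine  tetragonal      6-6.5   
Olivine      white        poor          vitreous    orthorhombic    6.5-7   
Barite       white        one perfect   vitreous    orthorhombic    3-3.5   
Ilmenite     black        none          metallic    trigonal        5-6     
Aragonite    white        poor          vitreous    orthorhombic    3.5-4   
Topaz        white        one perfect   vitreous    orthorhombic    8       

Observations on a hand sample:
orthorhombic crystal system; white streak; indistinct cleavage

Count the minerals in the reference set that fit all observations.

Orthorhombic crystal system — Sillimanite, Anhydrite, Sulfur, Olivine, Barite, Aragonite, Topaz remain.
White streak is inconsistent with Sulfur.
Indistinct cleavage — narrows the field to Olivine, Aragonite.
Remaining candidates: Aragonite, Olivine.
That is 2 minerals.

2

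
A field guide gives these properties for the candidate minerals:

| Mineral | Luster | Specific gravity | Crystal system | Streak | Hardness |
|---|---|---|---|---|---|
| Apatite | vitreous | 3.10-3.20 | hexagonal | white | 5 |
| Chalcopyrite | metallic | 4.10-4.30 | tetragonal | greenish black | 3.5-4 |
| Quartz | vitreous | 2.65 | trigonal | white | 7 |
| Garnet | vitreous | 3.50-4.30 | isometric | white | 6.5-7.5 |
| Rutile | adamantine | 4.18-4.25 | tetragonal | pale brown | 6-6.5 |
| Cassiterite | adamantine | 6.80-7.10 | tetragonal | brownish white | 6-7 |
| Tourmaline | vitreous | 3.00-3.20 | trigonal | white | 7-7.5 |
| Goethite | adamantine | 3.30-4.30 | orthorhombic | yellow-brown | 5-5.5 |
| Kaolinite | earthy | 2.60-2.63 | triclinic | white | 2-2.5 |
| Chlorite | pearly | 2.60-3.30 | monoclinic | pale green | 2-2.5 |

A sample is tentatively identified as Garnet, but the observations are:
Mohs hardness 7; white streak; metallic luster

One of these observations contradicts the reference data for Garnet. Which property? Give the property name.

Mohs hardness 7: Garnet has hardness 6.5-7.5 — within range.
White streak: Garnet has white streak — within range.
Metallic luster: Garnet has vitreous luster — inconsistent.
The luster is the one property that does not fit.

luster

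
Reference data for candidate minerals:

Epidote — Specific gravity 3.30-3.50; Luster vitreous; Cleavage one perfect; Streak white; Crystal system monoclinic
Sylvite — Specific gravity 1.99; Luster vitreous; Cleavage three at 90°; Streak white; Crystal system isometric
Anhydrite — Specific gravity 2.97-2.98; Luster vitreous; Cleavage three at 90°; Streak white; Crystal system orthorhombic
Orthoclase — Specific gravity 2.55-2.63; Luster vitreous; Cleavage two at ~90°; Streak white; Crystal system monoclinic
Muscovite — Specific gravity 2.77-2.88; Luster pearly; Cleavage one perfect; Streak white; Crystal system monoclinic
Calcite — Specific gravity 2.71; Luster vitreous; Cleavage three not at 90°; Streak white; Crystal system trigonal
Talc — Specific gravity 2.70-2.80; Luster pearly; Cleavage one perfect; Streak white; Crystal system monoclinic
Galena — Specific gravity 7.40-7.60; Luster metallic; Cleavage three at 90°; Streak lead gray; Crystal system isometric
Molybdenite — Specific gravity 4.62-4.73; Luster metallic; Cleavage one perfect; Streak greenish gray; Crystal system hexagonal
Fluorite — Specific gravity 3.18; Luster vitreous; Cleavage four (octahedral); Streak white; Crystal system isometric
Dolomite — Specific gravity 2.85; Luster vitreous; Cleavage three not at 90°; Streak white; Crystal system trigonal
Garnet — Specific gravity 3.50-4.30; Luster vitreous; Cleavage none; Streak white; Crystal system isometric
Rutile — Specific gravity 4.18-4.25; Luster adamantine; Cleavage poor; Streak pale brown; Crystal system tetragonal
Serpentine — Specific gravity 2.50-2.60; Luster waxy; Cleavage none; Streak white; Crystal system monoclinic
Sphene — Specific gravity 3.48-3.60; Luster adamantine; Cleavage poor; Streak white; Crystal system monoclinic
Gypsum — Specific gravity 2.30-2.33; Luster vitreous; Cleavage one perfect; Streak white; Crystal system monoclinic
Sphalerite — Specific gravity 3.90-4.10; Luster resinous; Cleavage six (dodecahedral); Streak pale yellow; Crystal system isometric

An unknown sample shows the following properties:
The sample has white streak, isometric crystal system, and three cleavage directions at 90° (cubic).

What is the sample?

White streak excludes Galena, Molybdenite, Rutile, Sphalerite.
Isometric crystal system: leaves Sylvite, Fluorite, Garnet.
Three cleavage directions at 90° (cubic): Sylvite remains.
The only mineral consistent with every observation is Sylvite.

Sylvite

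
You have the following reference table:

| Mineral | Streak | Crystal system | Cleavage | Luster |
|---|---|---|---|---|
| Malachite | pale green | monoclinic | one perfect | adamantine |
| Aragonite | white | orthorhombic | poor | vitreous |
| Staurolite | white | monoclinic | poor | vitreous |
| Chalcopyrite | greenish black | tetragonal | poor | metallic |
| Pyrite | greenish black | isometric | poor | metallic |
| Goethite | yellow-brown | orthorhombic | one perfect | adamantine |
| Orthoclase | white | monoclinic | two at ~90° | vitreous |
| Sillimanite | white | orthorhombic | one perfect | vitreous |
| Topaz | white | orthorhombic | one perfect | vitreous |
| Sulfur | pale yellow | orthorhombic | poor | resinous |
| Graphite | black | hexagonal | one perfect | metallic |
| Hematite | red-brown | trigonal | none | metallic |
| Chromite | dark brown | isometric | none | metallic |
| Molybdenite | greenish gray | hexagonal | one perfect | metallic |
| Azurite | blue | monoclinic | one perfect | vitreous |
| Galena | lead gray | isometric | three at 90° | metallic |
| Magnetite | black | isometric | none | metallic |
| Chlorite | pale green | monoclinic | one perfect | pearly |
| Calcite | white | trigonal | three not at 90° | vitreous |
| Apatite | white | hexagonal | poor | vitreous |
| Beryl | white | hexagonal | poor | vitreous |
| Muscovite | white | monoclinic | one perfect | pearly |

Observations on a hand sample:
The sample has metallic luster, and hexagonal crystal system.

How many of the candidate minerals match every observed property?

2

Metallic luster: narrows the field to Chalcopyrite, Pyrite, Graphite, Hematite, Chromite, Molybdenite, Galena, Magnetite.
Hexagonal crystal system: only Graphite, Molybdenite remain.
Remaining candidates: Graphite, Molybdenite.
That is 2 minerals.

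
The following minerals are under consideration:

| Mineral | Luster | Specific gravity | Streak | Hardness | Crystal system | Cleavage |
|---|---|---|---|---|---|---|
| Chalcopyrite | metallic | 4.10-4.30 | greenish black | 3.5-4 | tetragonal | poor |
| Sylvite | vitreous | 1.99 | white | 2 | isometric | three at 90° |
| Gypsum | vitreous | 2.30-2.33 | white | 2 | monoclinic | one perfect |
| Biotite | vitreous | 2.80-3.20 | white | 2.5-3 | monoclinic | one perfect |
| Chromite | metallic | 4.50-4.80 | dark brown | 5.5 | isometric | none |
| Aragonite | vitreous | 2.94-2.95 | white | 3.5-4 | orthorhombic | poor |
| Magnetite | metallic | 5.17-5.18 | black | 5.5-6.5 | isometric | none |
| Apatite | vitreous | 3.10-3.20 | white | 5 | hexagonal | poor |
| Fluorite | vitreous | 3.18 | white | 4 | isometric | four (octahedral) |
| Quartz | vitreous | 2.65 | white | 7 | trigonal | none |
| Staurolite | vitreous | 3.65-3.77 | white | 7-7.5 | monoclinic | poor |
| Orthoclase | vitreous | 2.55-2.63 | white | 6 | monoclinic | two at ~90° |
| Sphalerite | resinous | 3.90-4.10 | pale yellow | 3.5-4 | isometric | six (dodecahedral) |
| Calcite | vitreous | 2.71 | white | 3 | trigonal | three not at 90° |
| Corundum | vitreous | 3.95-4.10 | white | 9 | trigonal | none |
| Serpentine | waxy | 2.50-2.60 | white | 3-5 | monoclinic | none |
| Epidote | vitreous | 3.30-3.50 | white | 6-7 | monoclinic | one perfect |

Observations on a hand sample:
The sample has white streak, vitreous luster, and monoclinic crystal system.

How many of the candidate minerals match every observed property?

White streak is inconsistent with Chalcopyrite, Chromite, Magnetite, Sphalerite.
Vitreous luster eliminates Serpentine.
Monoclinic crystal system: leaves Gypsum, Biotite, Staurolite, Orthoclase, Epidote.
Remaining candidates: Biotite, Epidote, Gypsum, Orthoclase, Staurolite.
That is 5 minerals.

5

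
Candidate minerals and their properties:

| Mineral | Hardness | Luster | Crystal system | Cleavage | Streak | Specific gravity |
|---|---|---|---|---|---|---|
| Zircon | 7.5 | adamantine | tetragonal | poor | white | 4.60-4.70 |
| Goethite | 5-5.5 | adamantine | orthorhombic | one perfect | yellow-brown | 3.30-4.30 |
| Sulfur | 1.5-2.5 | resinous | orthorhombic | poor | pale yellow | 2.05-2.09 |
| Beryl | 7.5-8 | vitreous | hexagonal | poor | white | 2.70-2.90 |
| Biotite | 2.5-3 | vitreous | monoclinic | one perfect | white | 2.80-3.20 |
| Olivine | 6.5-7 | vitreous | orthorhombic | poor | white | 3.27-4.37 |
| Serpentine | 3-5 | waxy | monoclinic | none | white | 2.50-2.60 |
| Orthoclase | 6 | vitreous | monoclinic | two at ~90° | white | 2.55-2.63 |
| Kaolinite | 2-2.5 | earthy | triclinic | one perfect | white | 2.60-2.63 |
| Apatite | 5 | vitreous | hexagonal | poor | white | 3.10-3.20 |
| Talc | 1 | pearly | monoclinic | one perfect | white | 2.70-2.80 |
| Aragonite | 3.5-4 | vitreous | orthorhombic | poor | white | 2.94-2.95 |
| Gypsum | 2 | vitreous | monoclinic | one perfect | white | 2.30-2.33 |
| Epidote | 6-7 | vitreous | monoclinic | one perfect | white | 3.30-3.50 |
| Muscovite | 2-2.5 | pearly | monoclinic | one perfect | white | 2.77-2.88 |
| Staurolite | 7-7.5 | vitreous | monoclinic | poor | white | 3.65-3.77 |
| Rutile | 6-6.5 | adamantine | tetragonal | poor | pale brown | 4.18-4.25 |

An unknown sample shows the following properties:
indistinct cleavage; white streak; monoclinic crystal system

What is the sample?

Staurolite

Indistinct cleavage: narrows the field to Zircon, Sulfur, Beryl, Olivine, Apatite, Aragonite, Staurolite, Rutile.
White streak eliminates Sulfur, Rutile.
Monoclinic crystal system: Staurolite remains.
Only Staurolite satisfies all observations.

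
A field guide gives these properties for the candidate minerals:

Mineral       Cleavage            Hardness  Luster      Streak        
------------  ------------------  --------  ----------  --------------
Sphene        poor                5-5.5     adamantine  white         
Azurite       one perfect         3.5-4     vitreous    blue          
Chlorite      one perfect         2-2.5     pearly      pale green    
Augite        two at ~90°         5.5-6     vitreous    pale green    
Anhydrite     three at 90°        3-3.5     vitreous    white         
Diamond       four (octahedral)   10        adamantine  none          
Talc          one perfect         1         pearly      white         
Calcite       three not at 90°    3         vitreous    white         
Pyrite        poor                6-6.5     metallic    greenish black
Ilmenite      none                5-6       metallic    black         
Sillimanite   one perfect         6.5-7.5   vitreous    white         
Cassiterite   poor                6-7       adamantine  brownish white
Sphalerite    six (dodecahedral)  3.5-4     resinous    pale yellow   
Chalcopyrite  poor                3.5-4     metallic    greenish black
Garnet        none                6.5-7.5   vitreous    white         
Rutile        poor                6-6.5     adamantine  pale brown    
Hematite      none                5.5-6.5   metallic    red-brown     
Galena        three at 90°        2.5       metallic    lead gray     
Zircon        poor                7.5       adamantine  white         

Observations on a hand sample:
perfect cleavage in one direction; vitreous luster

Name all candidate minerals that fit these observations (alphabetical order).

Azurite, Sillimanite

Perfect cleavage in one direction: narrows the field to Azurite, Chlorite, Talc, Sillimanite.
Vitreous luster rules out Chlorite, Talc.
The minerals that satisfy all observations are Azurite, Sillimanite.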